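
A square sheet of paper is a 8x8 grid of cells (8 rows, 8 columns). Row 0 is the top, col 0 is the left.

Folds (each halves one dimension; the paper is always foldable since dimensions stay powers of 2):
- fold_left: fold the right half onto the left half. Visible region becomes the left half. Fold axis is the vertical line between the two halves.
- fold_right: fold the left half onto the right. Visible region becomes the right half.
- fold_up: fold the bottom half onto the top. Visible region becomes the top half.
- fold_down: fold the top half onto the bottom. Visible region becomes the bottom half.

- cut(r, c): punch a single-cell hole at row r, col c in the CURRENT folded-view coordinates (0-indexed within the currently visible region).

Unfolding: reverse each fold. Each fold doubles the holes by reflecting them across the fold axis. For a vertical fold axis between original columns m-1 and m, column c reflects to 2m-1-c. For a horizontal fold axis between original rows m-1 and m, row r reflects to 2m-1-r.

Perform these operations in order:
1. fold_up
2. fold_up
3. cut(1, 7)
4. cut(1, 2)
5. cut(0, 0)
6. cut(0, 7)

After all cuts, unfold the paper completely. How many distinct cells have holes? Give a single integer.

Answer: 16

Derivation:
Op 1 fold_up: fold axis h@4; visible region now rows[0,4) x cols[0,8) = 4x8
Op 2 fold_up: fold axis h@2; visible region now rows[0,2) x cols[0,8) = 2x8
Op 3 cut(1, 7): punch at orig (1,7); cuts so far [(1, 7)]; region rows[0,2) x cols[0,8) = 2x8
Op 4 cut(1, 2): punch at orig (1,2); cuts so far [(1, 2), (1, 7)]; region rows[0,2) x cols[0,8) = 2x8
Op 5 cut(0, 0): punch at orig (0,0); cuts so far [(0, 0), (1, 2), (1, 7)]; region rows[0,2) x cols[0,8) = 2x8
Op 6 cut(0, 7): punch at orig (0,7); cuts so far [(0, 0), (0, 7), (1, 2), (1, 7)]; region rows[0,2) x cols[0,8) = 2x8
Unfold 1 (reflect across h@2): 8 holes -> [(0, 0), (0, 7), (1, 2), (1, 7), (2, 2), (2, 7), (3, 0), (3, 7)]
Unfold 2 (reflect across h@4): 16 holes -> [(0, 0), (0, 7), (1, 2), (1, 7), (2, 2), (2, 7), (3, 0), (3, 7), (4, 0), (4, 7), (5, 2), (5, 7), (6, 2), (6, 7), (7, 0), (7, 7)]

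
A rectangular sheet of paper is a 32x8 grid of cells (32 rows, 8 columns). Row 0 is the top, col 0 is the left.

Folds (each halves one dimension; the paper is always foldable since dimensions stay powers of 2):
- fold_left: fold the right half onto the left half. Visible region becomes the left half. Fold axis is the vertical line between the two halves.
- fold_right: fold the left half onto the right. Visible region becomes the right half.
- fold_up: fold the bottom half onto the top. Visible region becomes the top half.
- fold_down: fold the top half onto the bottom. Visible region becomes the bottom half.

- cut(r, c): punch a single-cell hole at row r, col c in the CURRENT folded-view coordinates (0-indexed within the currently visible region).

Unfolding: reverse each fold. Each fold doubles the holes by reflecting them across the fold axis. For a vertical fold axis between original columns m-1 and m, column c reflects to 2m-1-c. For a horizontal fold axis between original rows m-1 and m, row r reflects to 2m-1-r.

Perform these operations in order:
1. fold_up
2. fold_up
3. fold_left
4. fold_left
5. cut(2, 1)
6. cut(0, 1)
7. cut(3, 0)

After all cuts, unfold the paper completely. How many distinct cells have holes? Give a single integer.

Answer: 48

Derivation:
Op 1 fold_up: fold axis h@16; visible region now rows[0,16) x cols[0,8) = 16x8
Op 2 fold_up: fold axis h@8; visible region now rows[0,8) x cols[0,8) = 8x8
Op 3 fold_left: fold axis v@4; visible region now rows[0,8) x cols[0,4) = 8x4
Op 4 fold_left: fold axis v@2; visible region now rows[0,8) x cols[0,2) = 8x2
Op 5 cut(2, 1): punch at orig (2,1); cuts so far [(2, 1)]; region rows[0,8) x cols[0,2) = 8x2
Op 6 cut(0, 1): punch at orig (0,1); cuts so far [(0, 1), (2, 1)]; region rows[0,8) x cols[0,2) = 8x2
Op 7 cut(3, 0): punch at orig (3,0); cuts so far [(0, 1), (2, 1), (3, 0)]; region rows[0,8) x cols[0,2) = 8x2
Unfold 1 (reflect across v@2): 6 holes -> [(0, 1), (0, 2), (2, 1), (2, 2), (3, 0), (3, 3)]
Unfold 2 (reflect across v@4): 12 holes -> [(0, 1), (0, 2), (0, 5), (0, 6), (2, 1), (2, 2), (2, 5), (2, 6), (3, 0), (3, 3), (3, 4), (3, 7)]
Unfold 3 (reflect across h@8): 24 holes -> [(0, 1), (0, 2), (0, 5), (0, 6), (2, 1), (2, 2), (2, 5), (2, 6), (3, 0), (3, 3), (3, 4), (3, 7), (12, 0), (12, 3), (12, 4), (12, 7), (13, 1), (13, 2), (13, 5), (13, 6), (15, 1), (15, 2), (15, 5), (15, 6)]
Unfold 4 (reflect across h@16): 48 holes -> [(0, 1), (0, 2), (0, 5), (0, 6), (2, 1), (2, 2), (2, 5), (2, 6), (3, 0), (3, 3), (3, 4), (3, 7), (12, 0), (12, 3), (12, 4), (12, 7), (13, 1), (13, 2), (13, 5), (13, 6), (15, 1), (15, 2), (15, 5), (15, 6), (16, 1), (16, 2), (16, 5), (16, 6), (18, 1), (18, 2), (18, 5), (18, 6), (19, 0), (19, 3), (19, 4), (19, 7), (28, 0), (28, 3), (28, 4), (28, 7), (29, 1), (29, 2), (29, 5), (29, 6), (31, 1), (31, 2), (31, 5), (31, 6)]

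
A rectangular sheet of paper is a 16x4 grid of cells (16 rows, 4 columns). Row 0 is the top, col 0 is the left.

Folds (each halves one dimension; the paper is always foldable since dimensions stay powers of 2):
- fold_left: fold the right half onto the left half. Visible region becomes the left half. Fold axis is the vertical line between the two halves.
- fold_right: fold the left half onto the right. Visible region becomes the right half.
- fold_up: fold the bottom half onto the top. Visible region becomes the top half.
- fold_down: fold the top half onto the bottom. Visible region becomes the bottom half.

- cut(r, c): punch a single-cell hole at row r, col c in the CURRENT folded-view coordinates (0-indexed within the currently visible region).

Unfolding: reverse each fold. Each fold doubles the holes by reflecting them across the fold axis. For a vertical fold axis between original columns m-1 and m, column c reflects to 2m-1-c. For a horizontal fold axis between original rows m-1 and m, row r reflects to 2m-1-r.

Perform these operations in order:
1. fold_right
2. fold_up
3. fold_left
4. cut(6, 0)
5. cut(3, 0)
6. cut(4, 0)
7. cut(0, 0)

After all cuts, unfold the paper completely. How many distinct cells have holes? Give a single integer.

Op 1 fold_right: fold axis v@2; visible region now rows[0,16) x cols[2,4) = 16x2
Op 2 fold_up: fold axis h@8; visible region now rows[0,8) x cols[2,4) = 8x2
Op 3 fold_left: fold axis v@3; visible region now rows[0,8) x cols[2,3) = 8x1
Op 4 cut(6, 0): punch at orig (6,2); cuts so far [(6, 2)]; region rows[0,8) x cols[2,3) = 8x1
Op 5 cut(3, 0): punch at orig (3,2); cuts so far [(3, 2), (6, 2)]; region rows[0,8) x cols[2,3) = 8x1
Op 6 cut(4, 0): punch at orig (4,2); cuts so far [(3, 2), (4, 2), (6, 2)]; region rows[0,8) x cols[2,3) = 8x1
Op 7 cut(0, 0): punch at orig (0,2); cuts so far [(0, 2), (3, 2), (4, 2), (6, 2)]; region rows[0,8) x cols[2,3) = 8x1
Unfold 1 (reflect across v@3): 8 holes -> [(0, 2), (0, 3), (3, 2), (3, 3), (4, 2), (4, 3), (6, 2), (6, 3)]
Unfold 2 (reflect across h@8): 16 holes -> [(0, 2), (0, 3), (3, 2), (3, 3), (4, 2), (4, 3), (6, 2), (6, 3), (9, 2), (9, 3), (11, 2), (11, 3), (12, 2), (12, 3), (15, 2), (15, 3)]
Unfold 3 (reflect across v@2): 32 holes -> [(0, 0), (0, 1), (0, 2), (0, 3), (3, 0), (3, 1), (3, 2), (3, 3), (4, 0), (4, 1), (4, 2), (4, 3), (6, 0), (6, 1), (6, 2), (6, 3), (9, 0), (9, 1), (9, 2), (9, 3), (11, 0), (11, 1), (11, 2), (11, 3), (12, 0), (12, 1), (12, 2), (12, 3), (15, 0), (15, 1), (15, 2), (15, 3)]

Answer: 32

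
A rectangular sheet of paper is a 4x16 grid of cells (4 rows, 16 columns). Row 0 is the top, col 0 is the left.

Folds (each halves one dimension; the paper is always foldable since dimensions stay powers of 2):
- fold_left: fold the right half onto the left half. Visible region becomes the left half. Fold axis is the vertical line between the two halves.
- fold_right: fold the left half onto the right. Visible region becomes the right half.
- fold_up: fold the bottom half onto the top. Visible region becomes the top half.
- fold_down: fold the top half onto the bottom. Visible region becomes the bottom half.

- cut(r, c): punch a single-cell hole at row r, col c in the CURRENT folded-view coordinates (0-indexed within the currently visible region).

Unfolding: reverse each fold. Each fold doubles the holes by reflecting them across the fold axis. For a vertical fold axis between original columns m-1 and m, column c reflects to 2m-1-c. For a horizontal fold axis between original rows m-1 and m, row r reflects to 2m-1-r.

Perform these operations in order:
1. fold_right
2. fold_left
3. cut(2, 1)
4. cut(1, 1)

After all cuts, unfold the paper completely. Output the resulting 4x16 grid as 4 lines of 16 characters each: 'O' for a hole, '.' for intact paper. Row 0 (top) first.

Answer: ................
.O....O..O....O.
.O....O..O....O.
................

Derivation:
Op 1 fold_right: fold axis v@8; visible region now rows[0,4) x cols[8,16) = 4x8
Op 2 fold_left: fold axis v@12; visible region now rows[0,4) x cols[8,12) = 4x4
Op 3 cut(2, 1): punch at orig (2,9); cuts so far [(2, 9)]; region rows[0,4) x cols[8,12) = 4x4
Op 4 cut(1, 1): punch at orig (1,9); cuts so far [(1, 9), (2, 9)]; region rows[0,4) x cols[8,12) = 4x4
Unfold 1 (reflect across v@12): 4 holes -> [(1, 9), (1, 14), (2, 9), (2, 14)]
Unfold 2 (reflect across v@8): 8 holes -> [(1, 1), (1, 6), (1, 9), (1, 14), (2, 1), (2, 6), (2, 9), (2, 14)]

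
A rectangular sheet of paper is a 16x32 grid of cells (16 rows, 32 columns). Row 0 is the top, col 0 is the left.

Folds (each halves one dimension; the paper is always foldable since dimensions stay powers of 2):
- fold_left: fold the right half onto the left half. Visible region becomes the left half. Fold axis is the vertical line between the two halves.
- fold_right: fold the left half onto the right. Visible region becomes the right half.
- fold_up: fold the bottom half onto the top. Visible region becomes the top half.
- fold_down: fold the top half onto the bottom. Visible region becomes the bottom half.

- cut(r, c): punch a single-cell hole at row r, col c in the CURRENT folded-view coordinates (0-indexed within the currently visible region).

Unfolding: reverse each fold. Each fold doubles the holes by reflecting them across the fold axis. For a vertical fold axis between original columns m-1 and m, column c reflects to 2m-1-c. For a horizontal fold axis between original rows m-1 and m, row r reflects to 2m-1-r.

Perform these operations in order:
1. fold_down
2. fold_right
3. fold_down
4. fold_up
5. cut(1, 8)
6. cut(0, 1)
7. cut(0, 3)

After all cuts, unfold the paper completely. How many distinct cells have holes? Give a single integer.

Answer: 48

Derivation:
Op 1 fold_down: fold axis h@8; visible region now rows[8,16) x cols[0,32) = 8x32
Op 2 fold_right: fold axis v@16; visible region now rows[8,16) x cols[16,32) = 8x16
Op 3 fold_down: fold axis h@12; visible region now rows[12,16) x cols[16,32) = 4x16
Op 4 fold_up: fold axis h@14; visible region now rows[12,14) x cols[16,32) = 2x16
Op 5 cut(1, 8): punch at orig (13,24); cuts so far [(13, 24)]; region rows[12,14) x cols[16,32) = 2x16
Op 6 cut(0, 1): punch at orig (12,17); cuts so far [(12, 17), (13, 24)]; region rows[12,14) x cols[16,32) = 2x16
Op 7 cut(0, 3): punch at orig (12,19); cuts so far [(12, 17), (12, 19), (13, 24)]; region rows[12,14) x cols[16,32) = 2x16
Unfold 1 (reflect across h@14): 6 holes -> [(12, 17), (12, 19), (13, 24), (14, 24), (15, 17), (15, 19)]
Unfold 2 (reflect across h@12): 12 holes -> [(8, 17), (8, 19), (9, 24), (10, 24), (11, 17), (11, 19), (12, 17), (12, 19), (13, 24), (14, 24), (15, 17), (15, 19)]
Unfold 3 (reflect across v@16): 24 holes -> [(8, 12), (8, 14), (8, 17), (8, 19), (9, 7), (9, 24), (10, 7), (10, 24), (11, 12), (11, 14), (11, 17), (11, 19), (12, 12), (12, 14), (12, 17), (12, 19), (13, 7), (13, 24), (14, 7), (14, 24), (15, 12), (15, 14), (15, 17), (15, 19)]
Unfold 4 (reflect across h@8): 48 holes -> [(0, 12), (0, 14), (0, 17), (0, 19), (1, 7), (1, 24), (2, 7), (2, 24), (3, 12), (3, 14), (3, 17), (3, 19), (4, 12), (4, 14), (4, 17), (4, 19), (5, 7), (5, 24), (6, 7), (6, 24), (7, 12), (7, 14), (7, 17), (7, 19), (8, 12), (8, 14), (8, 17), (8, 19), (9, 7), (9, 24), (10, 7), (10, 24), (11, 12), (11, 14), (11, 17), (11, 19), (12, 12), (12, 14), (12, 17), (12, 19), (13, 7), (13, 24), (14, 7), (14, 24), (15, 12), (15, 14), (15, 17), (15, 19)]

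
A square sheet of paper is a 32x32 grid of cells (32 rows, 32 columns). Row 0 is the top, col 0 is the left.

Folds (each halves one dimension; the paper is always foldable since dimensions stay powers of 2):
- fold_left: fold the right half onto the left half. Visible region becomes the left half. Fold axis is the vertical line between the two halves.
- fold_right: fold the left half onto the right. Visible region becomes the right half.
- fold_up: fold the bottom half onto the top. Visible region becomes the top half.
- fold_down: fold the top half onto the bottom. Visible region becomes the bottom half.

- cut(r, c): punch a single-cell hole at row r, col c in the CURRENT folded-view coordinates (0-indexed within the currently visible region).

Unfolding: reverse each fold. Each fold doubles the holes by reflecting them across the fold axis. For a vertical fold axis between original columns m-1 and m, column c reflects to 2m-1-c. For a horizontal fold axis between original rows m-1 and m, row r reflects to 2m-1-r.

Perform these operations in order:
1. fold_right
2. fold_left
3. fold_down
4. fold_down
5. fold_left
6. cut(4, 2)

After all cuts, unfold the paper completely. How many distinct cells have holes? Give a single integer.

Answer: 32

Derivation:
Op 1 fold_right: fold axis v@16; visible region now rows[0,32) x cols[16,32) = 32x16
Op 2 fold_left: fold axis v@24; visible region now rows[0,32) x cols[16,24) = 32x8
Op 3 fold_down: fold axis h@16; visible region now rows[16,32) x cols[16,24) = 16x8
Op 4 fold_down: fold axis h@24; visible region now rows[24,32) x cols[16,24) = 8x8
Op 5 fold_left: fold axis v@20; visible region now rows[24,32) x cols[16,20) = 8x4
Op 6 cut(4, 2): punch at orig (28,18); cuts so far [(28, 18)]; region rows[24,32) x cols[16,20) = 8x4
Unfold 1 (reflect across v@20): 2 holes -> [(28, 18), (28, 21)]
Unfold 2 (reflect across h@24): 4 holes -> [(19, 18), (19, 21), (28, 18), (28, 21)]
Unfold 3 (reflect across h@16): 8 holes -> [(3, 18), (3, 21), (12, 18), (12, 21), (19, 18), (19, 21), (28, 18), (28, 21)]
Unfold 4 (reflect across v@24): 16 holes -> [(3, 18), (3, 21), (3, 26), (3, 29), (12, 18), (12, 21), (12, 26), (12, 29), (19, 18), (19, 21), (19, 26), (19, 29), (28, 18), (28, 21), (28, 26), (28, 29)]
Unfold 5 (reflect across v@16): 32 holes -> [(3, 2), (3, 5), (3, 10), (3, 13), (3, 18), (3, 21), (3, 26), (3, 29), (12, 2), (12, 5), (12, 10), (12, 13), (12, 18), (12, 21), (12, 26), (12, 29), (19, 2), (19, 5), (19, 10), (19, 13), (19, 18), (19, 21), (19, 26), (19, 29), (28, 2), (28, 5), (28, 10), (28, 13), (28, 18), (28, 21), (28, 26), (28, 29)]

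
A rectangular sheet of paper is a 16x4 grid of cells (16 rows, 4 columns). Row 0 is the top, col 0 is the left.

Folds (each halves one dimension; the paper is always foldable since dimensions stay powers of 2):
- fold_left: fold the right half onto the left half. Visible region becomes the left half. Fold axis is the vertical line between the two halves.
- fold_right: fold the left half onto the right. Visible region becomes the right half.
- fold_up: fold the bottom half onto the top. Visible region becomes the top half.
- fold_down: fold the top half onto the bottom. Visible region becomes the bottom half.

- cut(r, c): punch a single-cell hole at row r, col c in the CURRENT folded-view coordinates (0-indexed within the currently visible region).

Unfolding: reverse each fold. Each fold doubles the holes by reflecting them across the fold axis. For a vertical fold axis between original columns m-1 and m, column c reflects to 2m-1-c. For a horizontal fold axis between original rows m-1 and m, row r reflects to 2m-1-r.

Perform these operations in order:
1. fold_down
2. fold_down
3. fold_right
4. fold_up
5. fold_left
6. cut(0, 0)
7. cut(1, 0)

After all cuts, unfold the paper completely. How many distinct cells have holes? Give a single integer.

Answer: 64

Derivation:
Op 1 fold_down: fold axis h@8; visible region now rows[8,16) x cols[0,4) = 8x4
Op 2 fold_down: fold axis h@12; visible region now rows[12,16) x cols[0,4) = 4x4
Op 3 fold_right: fold axis v@2; visible region now rows[12,16) x cols[2,4) = 4x2
Op 4 fold_up: fold axis h@14; visible region now rows[12,14) x cols[2,4) = 2x2
Op 5 fold_left: fold axis v@3; visible region now rows[12,14) x cols[2,3) = 2x1
Op 6 cut(0, 0): punch at orig (12,2); cuts so far [(12, 2)]; region rows[12,14) x cols[2,3) = 2x1
Op 7 cut(1, 0): punch at orig (13,2); cuts so far [(12, 2), (13, 2)]; region rows[12,14) x cols[2,3) = 2x1
Unfold 1 (reflect across v@3): 4 holes -> [(12, 2), (12, 3), (13, 2), (13, 3)]
Unfold 2 (reflect across h@14): 8 holes -> [(12, 2), (12, 3), (13, 2), (13, 3), (14, 2), (14, 3), (15, 2), (15, 3)]
Unfold 3 (reflect across v@2): 16 holes -> [(12, 0), (12, 1), (12, 2), (12, 3), (13, 0), (13, 1), (13, 2), (13, 3), (14, 0), (14, 1), (14, 2), (14, 3), (15, 0), (15, 1), (15, 2), (15, 3)]
Unfold 4 (reflect across h@12): 32 holes -> [(8, 0), (8, 1), (8, 2), (8, 3), (9, 0), (9, 1), (9, 2), (9, 3), (10, 0), (10, 1), (10, 2), (10, 3), (11, 0), (11, 1), (11, 2), (11, 3), (12, 0), (12, 1), (12, 2), (12, 3), (13, 0), (13, 1), (13, 2), (13, 3), (14, 0), (14, 1), (14, 2), (14, 3), (15, 0), (15, 1), (15, 2), (15, 3)]
Unfold 5 (reflect across h@8): 64 holes -> [(0, 0), (0, 1), (0, 2), (0, 3), (1, 0), (1, 1), (1, 2), (1, 3), (2, 0), (2, 1), (2, 2), (2, 3), (3, 0), (3, 1), (3, 2), (3, 3), (4, 0), (4, 1), (4, 2), (4, 3), (5, 0), (5, 1), (5, 2), (5, 3), (6, 0), (6, 1), (6, 2), (6, 3), (7, 0), (7, 1), (7, 2), (7, 3), (8, 0), (8, 1), (8, 2), (8, 3), (9, 0), (9, 1), (9, 2), (9, 3), (10, 0), (10, 1), (10, 2), (10, 3), (11, 0), (11, 1), (11, 2), (11, 3), (12, 0), (12, 1), (12, 2), (12, 3), (13, 0), (13, 1), (13, 2), (13, 3), (14, 0), (14, 1), (14, 2), (14, 3), (15, 0), (15, 1), (15, 2), (15, 3)]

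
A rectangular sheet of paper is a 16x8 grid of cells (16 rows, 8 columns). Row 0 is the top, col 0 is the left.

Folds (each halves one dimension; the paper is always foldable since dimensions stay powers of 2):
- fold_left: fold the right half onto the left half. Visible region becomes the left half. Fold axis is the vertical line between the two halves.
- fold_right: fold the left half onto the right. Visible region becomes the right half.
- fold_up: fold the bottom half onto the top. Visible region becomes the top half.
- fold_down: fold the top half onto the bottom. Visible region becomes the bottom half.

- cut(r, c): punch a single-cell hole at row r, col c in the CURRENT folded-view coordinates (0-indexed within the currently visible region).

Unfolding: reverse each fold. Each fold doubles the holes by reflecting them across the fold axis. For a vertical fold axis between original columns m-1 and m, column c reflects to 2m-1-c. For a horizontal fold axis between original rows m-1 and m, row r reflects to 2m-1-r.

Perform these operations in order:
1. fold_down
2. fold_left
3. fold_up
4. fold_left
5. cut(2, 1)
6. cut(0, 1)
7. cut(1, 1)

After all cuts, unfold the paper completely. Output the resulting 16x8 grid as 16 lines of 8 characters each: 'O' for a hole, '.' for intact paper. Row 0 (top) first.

Op 1 fold_down: fold axis h@8; visible region now rows[8,16) x cols[0,8) = 8x8
Op 2 fold_left: fold axis v@4; visible region now rows[8,16) x cols[0,4) = 8x4
Op 3 fold_up: fold axis h@12; visible region now rows[8,12) x cols[0,4) = 4x4
Op 4 fold_left: fold axis v@2; visible region now rows[8,12) x cols[0,2) = 4x2
Op 5 cut(2, 1): punch at orig (10,1); cuts so far [(10, 1)]; region rows[8,12) x cols[0,2) = 4x2
Op 6 cut(0, 1): punch at orig (8,1); cuts so far [(8, 1), (10, 1)]; region rows[8,12) x cols[0,2) = 4x2
Op 7 cut(1, 1): punch at orig (9,1); cuts so far [(8, 1), (9, 1), (10, 1)]; region rows[8,12) x cols[0,2) = 4x2
Unfold 1 (reflect across v@2): 6 holes -> [(8, 1), (8, 2), (9, 1), (9, 2), (10, 1), (10, 2)]
Unfold 2 (reflect across h@12): 12 holes -> [(8, 1), (8, 2), (9, 1), (9, 2), (10, 1), (10, 2), (13, 1), (13, 2), (14, 1), (14, 2), (15, 1), (15, 2)]
Unfold 3 (reflect across v@4): 24 holes -> [(8, 1), (8, 2), (8, 5), (8, 6), (9, 1), (9, 2), (9, 5), (9, 6), (10, 1), (10, 2), (10, 5), (10, 6), (13, 1), (13, 2), (13, 5), (13, 6), (14, 1), (14, 2), (14, 5), (14, 6), (15, 1), (15, 2), (15, 5), (15, 6)]
Unfold 4 (reflect across h@8): 48 holes -> [(0, 1), (0, 2), (0, 5), (0, 6), (1, 1), (1, 2), (1, 5), (1, 6), (2, 1), (2, 2), (2, 5), (2, 6), (5, 1), (5, 2), (5, 5), (5, 6), (6, 1), (6, 2), (6, 5), (6, 6), (7, 1), (7, 2), (7, 5), (7, 6), (8, 1), (8, 2), (8, 5), (8, 6), (9, 1), (9, 2), (9, 5), (9, 6), (10, 1), (10, 2), (10, 5), (10, 6), (13, 1), (13, 2), (13, 5), (13, 6), (14, 1), (14, 2), (14, 5), (14, 6), (15, 1), (15, 2), (15, 5), (15, 6)]

Answer: .OO..OO.
.OO..OO.
.OO..OO.
........
........
.OO..OO.
.OO..OO.
.OO..OO.
.OO..OO.
.OO..OO.
.OO..OO.
........
........
.OO..OO.
.OO..OO.
.OO..OO.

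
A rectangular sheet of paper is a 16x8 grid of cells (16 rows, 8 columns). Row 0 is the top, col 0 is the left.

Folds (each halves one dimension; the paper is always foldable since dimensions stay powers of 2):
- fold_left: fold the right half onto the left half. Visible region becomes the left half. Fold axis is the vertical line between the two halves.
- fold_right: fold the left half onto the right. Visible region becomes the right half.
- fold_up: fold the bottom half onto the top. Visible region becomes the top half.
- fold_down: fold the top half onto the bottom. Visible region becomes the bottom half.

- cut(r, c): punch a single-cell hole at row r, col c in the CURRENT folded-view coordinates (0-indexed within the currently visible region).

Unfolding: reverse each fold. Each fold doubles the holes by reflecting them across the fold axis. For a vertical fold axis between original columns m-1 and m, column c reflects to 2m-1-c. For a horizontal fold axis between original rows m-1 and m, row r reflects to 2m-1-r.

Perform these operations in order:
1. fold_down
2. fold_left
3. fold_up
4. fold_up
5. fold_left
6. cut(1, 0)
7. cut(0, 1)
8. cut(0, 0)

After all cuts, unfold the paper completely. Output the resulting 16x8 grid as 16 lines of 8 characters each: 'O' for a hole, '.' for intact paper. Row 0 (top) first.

Op 1 fold_down: fold axis h@8; visible region now rows[8,16) x cols[0,8) = 8x8
Op 2 fold_left: fold axis v@4; visible region now rows[8,16) x cols[0,4) = 8x4
Op 3 fold_up: fold axis h@12; visible region now rows[8,12) x cols[0,4) = 4x4
Op 4 fold_up: fold axis h@10; visible region now rows[8,10) x cols[0,4) = 2x4
Op 5 fold_left: fold axis v@2; visible region now rows[8,10) x cols[0,2) = 2x2
Op 6 cut(1, 0): punch at orig (9,0); cuts so far [(9, 0)]; region rows[8,10) x cols[0,2) = 2x2
Op 7 cut(0, 1): punch at orig (8,1); cuts so far [(8, 1), (9, 0)]; region rows[8,10) x cols[0,2) = 2x2
Op 8 cut(0, 0): punch at orig (8,0); cuts so far [(8, 0), (8, 1), (9, 0)]; region rows[8,10) x cols[0,2) = 2x2
Unfold 1 (reflect across v@2): 6 holes -> [(8, 0), (8, 1), (8, 2), (8, 3), (9, 0), (9, 3)]
Unfold 2 (reflect across h@10): 12 holes -> [(8, 0), (8, 1), (8, 2), (8, 3), (9, 0), (9, 3), (10, 0), (10, 3), (11, 0), (11, 1), (11, 2), (11, 3)]
Unfold 3 (reflect across h@12): 24 holes -> [(8, 0), (8, 1), (8, 2), (8, 3), (9, 0), (9, 3), (10, 0), (10, 3), (11, 0), (11, 1), (11, 2), (11, 3), (12, 0), (12, 1), (12, 2), (12, 3), (13, 0), (13, 3), (14, 0), (14, 3), (15, 0), (15, 1), (15, 2), (15, 3)]
Unfold 4 (reflect across v@4): 48 holes -> [(8, 0), (8, 1), (8, 2), (8, 3), (8, 4), (8, 5), (8, 6), (8, 7), (9, 0), (9, 3), (9, 4), (9, 7), (10, 0), (10, 3), (10, 4), (10, 7), (11, 0), (11, 1), (11, 2), (11, 3), (11, 4), (11, 5), (11, 6), (11, 7), (12, 0), (12, 1), (12, 2), (12, 3), (12, 4), (12, 5), (12, 6), (12, 7), (13, 0), (13, 3), (13, 4), (13, 7), (14, 0), (14, 3), (14, 4), (14, 7), (15, 0), (15, 1), (15, 2), (15, 3), (15, 4), (15, 5), (15, 6), (15, 7)]
Unfold 5 (reflect across h@8): 96 holes -> [(0, 0), (0, 1), (0, 2), (0, 3), (0, 4), (0, 5), (0, 6), (0, 7), (1, 0), (1, 3), (1, 4), (1, 7), (2, 0), (2, 3), (2, 4), (2, 7), (3, 0), (3, 1), (3, 2), (3, 3), (3, 4), (3, 5), (3, 6), (3, 7), (4, 0), (4, 1), (4, 2), (4, 3), (4, 4), (4, 5), (4, 6), (4, 7), (5, 0), (5, 3), (5, 4), (5, 7), (6, 0), (6, 3), (6, 4), (6, 7), (7, 0), (7, 1), (7, 2), (7, 3), (7, 4), (7, 5), (7, 6), (7, 7), (8, 0), (8, 1), (8, 2), (8, 3), (8, 4), (8, 5), (8, 6), (8, 7), (9, 0), (9, 3), (9, 4), (9, 7), (10, 0), (10, 3), (10, 4), (10, 7), (11, 0), (11, 1), (11, 2), (11, 3), (11, 4), (11, 5), (11, 6), (11, 7), (12, 0), (12, 1), (12, 2), (12, 3), (12, 4), (12, 5), (12, 6), (12, 7), (13, 0), (13, 3), (13, 4), (13, 7), (14, 0), (14, 3), (14, 4), (14, 7), (15, 0), (15, 1), (15, 2), (15, 3), (15, 4), (15, 5), (15, 6), (15, 7)]

Answer: OOOOOOOO
O..OO..O
O..OO..O
OOOOOOOO
OOOOOOOO
O..OO..O
O..OO..O
OOOOOOOO
OOOOOOOO
O..OO..O
O..OO..O
OOOOOOOO
OOOOOOOO
O..OO..O
O..OO..O
OOOOOOOO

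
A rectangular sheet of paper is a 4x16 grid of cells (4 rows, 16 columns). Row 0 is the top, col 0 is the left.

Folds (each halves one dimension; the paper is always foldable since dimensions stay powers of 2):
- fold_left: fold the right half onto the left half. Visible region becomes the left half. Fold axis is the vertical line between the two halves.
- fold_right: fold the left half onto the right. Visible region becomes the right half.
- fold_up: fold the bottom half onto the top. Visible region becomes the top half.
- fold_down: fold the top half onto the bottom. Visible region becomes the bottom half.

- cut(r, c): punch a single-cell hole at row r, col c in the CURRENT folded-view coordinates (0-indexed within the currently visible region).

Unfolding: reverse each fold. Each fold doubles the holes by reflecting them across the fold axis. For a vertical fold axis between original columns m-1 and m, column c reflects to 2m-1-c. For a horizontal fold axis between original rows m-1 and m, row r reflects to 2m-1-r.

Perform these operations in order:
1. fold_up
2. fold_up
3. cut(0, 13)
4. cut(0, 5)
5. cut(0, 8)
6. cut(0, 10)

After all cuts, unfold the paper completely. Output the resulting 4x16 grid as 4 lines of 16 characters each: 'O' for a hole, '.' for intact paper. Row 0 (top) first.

Answer: .....O..O.O..O..
.....O..O.O..O..
.....O..O.O..O..
.....O..O.O..O..

Derivation:
Op 1 fold_up: fold axis h@2; visible region now rows[0,2) x cols[0,16) = 2x16
Op 2 fold_up: fold axis h@1; visible region now rows[0,1) x cols[0,16) = 1x16
Op 3 cut(0, 13): punch at orig (0,13); cuts so far [(0, 13)]; region rows[0,1) x cols[0,16) = 1x16
Op 4 cut(0, 5): punch at orig (0,5); cuts so far [(0, 5), (0, 13)]; region rows[0,1) x cols[0,16) = 1x16
Op 5 cut(0, 8): punch at orig (0,8); cuts so far [(0, 5), (0, 8), (0, 13)]; region rows[0,1) x cols[0,16) = 1x16
Op 6 cut(0, 10): punch at orig (0,10); cuts so far [(0, 5), (0, 8), (0, 10), (0, 13)]; region rows[0,1) x cols[0,16) = 1x16
Unfold 1 (reflect across h@1): 8 holes -> [(0, 5), (0, 8), (0, 10), (0, 13), (1, 5), (1, 8), (1, 10), (1, 13)]
Unfold 2 (reflect across h@2): 16 holes -> [(0, 5), (0, 8), (0, 10), (0, 13), (1, 5), (1, 8), (1, 10), (1, 13), (2, 5), (2, 8), (2, 10), (2, 13), (3, 5), (3, 8), (3, 10), (3, 13)]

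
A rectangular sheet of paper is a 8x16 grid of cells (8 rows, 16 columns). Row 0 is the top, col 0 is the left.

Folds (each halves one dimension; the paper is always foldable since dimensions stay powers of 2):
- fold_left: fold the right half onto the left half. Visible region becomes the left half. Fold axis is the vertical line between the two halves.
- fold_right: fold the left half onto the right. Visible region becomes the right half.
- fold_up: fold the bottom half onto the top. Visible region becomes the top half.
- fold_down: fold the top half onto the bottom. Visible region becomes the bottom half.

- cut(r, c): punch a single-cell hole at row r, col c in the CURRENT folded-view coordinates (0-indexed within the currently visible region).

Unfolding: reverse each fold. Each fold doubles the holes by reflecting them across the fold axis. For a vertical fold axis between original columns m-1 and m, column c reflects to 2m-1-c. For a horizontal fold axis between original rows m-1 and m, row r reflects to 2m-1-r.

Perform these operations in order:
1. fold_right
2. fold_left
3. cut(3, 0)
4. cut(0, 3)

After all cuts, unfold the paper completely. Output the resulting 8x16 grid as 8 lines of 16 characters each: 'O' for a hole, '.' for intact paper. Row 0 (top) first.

Answer: ...OO......OO...
................
................
O......OO......O
................
................
................
................

Derivation:
Op 1 fold_right: fold axis v@8; visible region now rows[0,8) x cols[8,16) = 8x8
Op 2 fold_left: fold axis v@12; visible region now rows[0,8) x cols[8,12) = 8x4
Op 3 cut(3, 0): punch at orig (3,8); cuts so far [(3, 8)]; region rows[0,8) x cols[8,12) = 8x4
Op 4 cut(0, 3): punch at orig (0,11); cuts so far [(0, 11), (3, 8)]; region rows[0,8) x cols[8,12) = 8x4
Unfold 1 (reflect across v@12): 4 holes -> [(0, 11), (0, 12), (3, 8), (3, 15)]
Unfold 2 (reflect across v@8): 8 holes -> [(0, 3), (0, 4), (0, 11), (0, 12), (3, 0), (3, 7), (3, 8), (3, 15)]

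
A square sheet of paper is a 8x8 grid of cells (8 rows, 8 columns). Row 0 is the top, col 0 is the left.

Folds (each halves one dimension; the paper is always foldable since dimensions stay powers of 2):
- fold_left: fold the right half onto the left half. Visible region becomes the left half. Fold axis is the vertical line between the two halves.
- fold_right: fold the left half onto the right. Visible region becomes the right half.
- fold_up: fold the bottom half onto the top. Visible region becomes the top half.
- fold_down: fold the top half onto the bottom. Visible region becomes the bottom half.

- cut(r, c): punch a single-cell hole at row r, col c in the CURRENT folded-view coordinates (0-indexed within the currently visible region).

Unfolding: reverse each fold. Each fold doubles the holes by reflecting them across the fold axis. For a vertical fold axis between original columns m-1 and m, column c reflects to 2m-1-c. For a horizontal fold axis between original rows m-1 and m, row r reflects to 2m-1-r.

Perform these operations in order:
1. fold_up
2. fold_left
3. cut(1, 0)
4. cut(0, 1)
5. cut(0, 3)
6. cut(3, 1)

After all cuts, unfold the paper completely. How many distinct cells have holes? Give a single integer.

Op 1 fold_up: fold axis h@4; visible region now rows[0,4) x cols[0,8) = 4x8
Op 2 fold_left: fold axis v@4; visible region now rows[0,4) x cols[0,4) = 4x4
Op 3 cut(1, 0): punch at orig (1,0); cuts so far [(1, 0)]; region rows[0,4) x cols[0,4) = 4x4
Op 4 cut(0, 1): punch at orig (0,1); cuts so far [(0, 1), (1, 0)]; region rows[0,4) x cols[0,4) = 4x4
Op 5 cut(0, 3): punch at orig (0,3); cuts so far [(0, 1), (0, 3), (1, 0)]; region rows[0,4) x cols[0,4) = 4x4
Op 6 cut(3, 1): punch at orig (3,1); cuts so far [(0, 1), (0, 3), (1, 0), (3, 1)]; region rows[0,4) x cols[0,4) = 4x4
Unfold 1 (reflect across v@4): 8 holes -> [(0, 1), (0, 3), (0, 4), (0, 6), (1, 0), (1, 7), (3, 1), (3, 6)]
Unfold 2 (reflect across h@4): 16 holes -> [(0, 1), (0, 3), (0, 4), (0, 6), (1, 0), (1, 7), (3, 1), (3, 6), (4, 1), (4, 6), (6, 0), (6, 7), (7, 1), (7, 3), (7, 4), (7, 6)]

Answer: 16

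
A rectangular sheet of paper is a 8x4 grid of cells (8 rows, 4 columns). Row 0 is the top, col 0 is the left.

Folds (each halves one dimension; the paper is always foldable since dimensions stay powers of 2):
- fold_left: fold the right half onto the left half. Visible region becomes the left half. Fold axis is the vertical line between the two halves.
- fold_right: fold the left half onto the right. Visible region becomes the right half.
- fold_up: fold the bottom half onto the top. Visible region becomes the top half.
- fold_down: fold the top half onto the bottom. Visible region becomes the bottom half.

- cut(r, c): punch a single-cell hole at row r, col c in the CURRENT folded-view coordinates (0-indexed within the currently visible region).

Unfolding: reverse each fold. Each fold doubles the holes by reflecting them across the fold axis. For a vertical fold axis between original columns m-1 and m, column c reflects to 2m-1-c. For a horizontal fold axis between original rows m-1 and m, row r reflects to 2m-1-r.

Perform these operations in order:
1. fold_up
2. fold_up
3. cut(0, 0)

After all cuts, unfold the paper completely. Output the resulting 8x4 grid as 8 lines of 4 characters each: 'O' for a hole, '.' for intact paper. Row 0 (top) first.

Op 1 fold_up: fold axis h@4; visible region now rows[0,4) x cols[0,4) = 4x4
Op 2 fold_up: fold axis h@2; visible region now rows[0,2) x cols[0,4) = 2x4
Op 3 cut(0, 0): punch at orig (0,0); cuts so far [(0, 0)]; region rows[0,2) x cols[0,4) = 2x4
Unfold 1 (reflect across h@2): 2 holes -> [(0, 0), (3, 0)]
Unfold 2 (reflect across h@4): 4 holes -> [(0, 0), (3, 0), (4, 0), (7, 0)]

Answer: O...
....
....
O...
O...
....
....
O...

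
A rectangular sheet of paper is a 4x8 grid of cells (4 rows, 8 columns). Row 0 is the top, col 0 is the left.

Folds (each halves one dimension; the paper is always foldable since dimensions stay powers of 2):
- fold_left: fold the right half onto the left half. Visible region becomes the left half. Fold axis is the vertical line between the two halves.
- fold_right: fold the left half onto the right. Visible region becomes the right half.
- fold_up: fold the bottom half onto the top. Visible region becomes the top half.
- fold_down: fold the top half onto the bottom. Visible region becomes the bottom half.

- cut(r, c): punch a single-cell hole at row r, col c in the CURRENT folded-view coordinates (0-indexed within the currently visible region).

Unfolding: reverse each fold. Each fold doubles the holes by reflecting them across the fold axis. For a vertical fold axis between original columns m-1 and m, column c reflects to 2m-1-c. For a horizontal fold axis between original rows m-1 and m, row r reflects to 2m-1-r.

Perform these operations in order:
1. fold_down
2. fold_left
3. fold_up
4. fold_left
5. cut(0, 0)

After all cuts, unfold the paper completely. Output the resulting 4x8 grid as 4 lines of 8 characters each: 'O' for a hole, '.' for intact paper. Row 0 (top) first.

Answer: O..OO..O
O..OO..O
O..OO..O
O..OO..O

Derivation:
Op 1 fold_down: fold axis h@2; visible region now rows[2,4) x cols[0,8) = 2x8
Op 2 fold_left: fold axis v@4; visible region now rows[2,4) x cols[0,4) = 2x4
Op 3 fold_up: fold axis h@3; visible region now rows[2,3) x cols[0,4) = 1x4
Op 4 fold_left: fold axis v@2; visible region now rows[2,3) x cols[0,2) = 1x2
Op 5 cut(0, 0): punch at orig (2,0); cuts so far [(2, 0)]; region rows[2,3) x cols[0,2) = 1x2
Unfold 1 (reflect across v@2): 2 holes -> [(2, 0), (2, 3)]
Unfold 2 (reflect across h@3): 4 holes -> [(2, 0), (2, 3), (3, 0), (3, 3)]
Unfold 3 (reflect across v@4): 8 holes -> [(2, 0), (2, 3), (2, 4), (2, 7), (3, 0), (3, 3), (3, 4), (3, 7)]
Unfold 4 (reflect across h@2): 16 holes -> [(0, 0), (0, 3), (0, 4), (0, 7), (1, 0), (1, 3), (1, 4), (1, 7), (2, 0), (2, 3), (2, 4), (2, 7), (3, 0), (3, 3), (3, 4), (3, 7)]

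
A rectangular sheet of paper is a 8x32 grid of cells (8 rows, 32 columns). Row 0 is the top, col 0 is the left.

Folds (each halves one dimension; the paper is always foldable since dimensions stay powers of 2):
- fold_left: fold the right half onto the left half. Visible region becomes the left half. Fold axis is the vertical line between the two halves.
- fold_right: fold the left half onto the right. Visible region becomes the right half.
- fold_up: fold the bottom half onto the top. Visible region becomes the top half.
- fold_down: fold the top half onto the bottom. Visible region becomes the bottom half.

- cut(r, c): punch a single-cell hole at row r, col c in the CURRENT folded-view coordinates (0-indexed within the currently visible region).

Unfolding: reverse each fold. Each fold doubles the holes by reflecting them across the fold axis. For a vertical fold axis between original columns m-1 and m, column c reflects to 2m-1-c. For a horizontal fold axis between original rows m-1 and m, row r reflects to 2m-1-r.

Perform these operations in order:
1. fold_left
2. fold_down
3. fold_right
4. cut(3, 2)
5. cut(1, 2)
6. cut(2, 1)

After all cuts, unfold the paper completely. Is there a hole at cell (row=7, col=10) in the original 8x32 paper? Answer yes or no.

Answer: yes

Derivation:
Op 1 fold_left: fold axis v@16; visible region now rows[0,8) x cols[0,16) = 8x16
Op 2 fold_down: fold axis h@4; visible region now rows[4,8) x cols[0,16) = 4x16
Op 3 fold_right: fold axis v@8; visible region now rows[4,8) x cols[8,16) = 4x8
Op 4 cut(3, 2): punch at orig (7,10); cuts so far [(7, 10)]; region rows[4,8) x cols[8,16) = 4x8
Op 5 cut(1, 2): punch at orig (5,10); cuts so far [(5, 10), (7, 10)]; region rows[4,8) x cols[8,16) = 4x8
Op 6 cut(2, 1): punch at orig (6,9); cuts so far [(5, 10), (6, 9), (7, 10)]; region rows[4,8) x cols[8,16) = 4x8
Unfold 1 (reflect across v@8): 6 holes -> [(5, 5), (5, 10), (6, 6), (6, 9), (7, 5), (7, 10)]
Unfold 2 (reflect across h@4): 12 holes -> [(0, 5), (0, 10), (1, 6), (1, 9), (2, 5), (2, 10), (5, 5), (5, 10), (6, 6), (6, 9), (7, 5), (7, 10)]
Unfold 3 (reflect across v@16): 24 holes -> [(0, 5), (0, 10), (0, 21), (0, 26), (1, 6), (1, 9), (1, 22), (1, 25), (2, 5), (2, 10), (2, 21), (2, 26), (5, 5), (5, 10), (5, 21), (5, 26), (6, 6), (6, 9), (6, 22), (6, 25), (7, 5), (7, 10), (7, 21), (7, 26)]
Holes: [(0, 5), (0, 10), (0, 21), (0, 26), (1, 6), (1, 9), (1, 22), (1, 25), (2, 5), (2, 10), (2, 21), (2, 26), (5, 5), (5, 10), (5, 21), (5, 26), (6, 6), (6, 9), (6, 22), (6, 25), (7, 5), (7, 10), (7, 21), (7, 26)]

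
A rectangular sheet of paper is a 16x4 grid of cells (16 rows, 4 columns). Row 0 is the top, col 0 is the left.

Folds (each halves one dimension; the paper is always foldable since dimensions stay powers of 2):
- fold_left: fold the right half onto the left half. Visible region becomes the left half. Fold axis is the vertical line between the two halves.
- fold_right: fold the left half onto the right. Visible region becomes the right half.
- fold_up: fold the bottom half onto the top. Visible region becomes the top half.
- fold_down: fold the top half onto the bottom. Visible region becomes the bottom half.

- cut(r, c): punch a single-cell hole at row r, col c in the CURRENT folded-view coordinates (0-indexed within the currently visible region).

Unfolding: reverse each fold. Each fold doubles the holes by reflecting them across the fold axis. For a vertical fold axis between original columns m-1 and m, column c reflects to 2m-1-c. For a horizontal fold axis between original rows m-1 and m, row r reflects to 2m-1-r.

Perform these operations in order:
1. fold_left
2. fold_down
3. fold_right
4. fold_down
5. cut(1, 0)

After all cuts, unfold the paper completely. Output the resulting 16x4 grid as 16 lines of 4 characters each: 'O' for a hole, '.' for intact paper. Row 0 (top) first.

Answer: ....
....
OOOO
....
....
OOOO
....
....
....
....
OOOO
....
....
OOOO
....
....

Derivation:
Op 1 fold_left: fold axis v@2; visible region now rows[0,16) x cols[0,2) = 16x2
Op 2 fold_down: fold axis h@8; visible region now rows[8,16) x cols[0,2) = 8x2
Op 3 fold_right: fold axis v@1; visible region now rows[8,16) x cols[1,2) = 8x1
Op 4 fold_down: fold axis h@12; visible region now rows[12,16) x cols[1,2) = 4x1
Op 5 cut(1, 0): punch at orig (13,1); cuts so far [(13, 1)]; region rows[12,16) x cols[1,2) = 4x1
Unfold 1 (reflect across h@12): 2 holes -> [(10, 1), (13, 1)]
Unfold 2 (reflect across v@1): 4 holes -> [(10, 0), (10, 1), (13, 0), (13, 1)]
Unfold 3 (reflect across h@8): 8 holes -> [(2, 0), (2, 1), (5, 0), (5, 1), (10, 0), (10, 1), (13, 0), (13, 1)]
Unfold 4 (reflect across v@2): 16 holes -> [(2, 0), (2, 1), (2, 2), (2, 3), (5, 0), (5, 1), (5, 2), (5, 3), (10, 0), (10, 1), (10, 2), (10, 3), (13, 0), (13, 1), (13, 2), (13, 3)]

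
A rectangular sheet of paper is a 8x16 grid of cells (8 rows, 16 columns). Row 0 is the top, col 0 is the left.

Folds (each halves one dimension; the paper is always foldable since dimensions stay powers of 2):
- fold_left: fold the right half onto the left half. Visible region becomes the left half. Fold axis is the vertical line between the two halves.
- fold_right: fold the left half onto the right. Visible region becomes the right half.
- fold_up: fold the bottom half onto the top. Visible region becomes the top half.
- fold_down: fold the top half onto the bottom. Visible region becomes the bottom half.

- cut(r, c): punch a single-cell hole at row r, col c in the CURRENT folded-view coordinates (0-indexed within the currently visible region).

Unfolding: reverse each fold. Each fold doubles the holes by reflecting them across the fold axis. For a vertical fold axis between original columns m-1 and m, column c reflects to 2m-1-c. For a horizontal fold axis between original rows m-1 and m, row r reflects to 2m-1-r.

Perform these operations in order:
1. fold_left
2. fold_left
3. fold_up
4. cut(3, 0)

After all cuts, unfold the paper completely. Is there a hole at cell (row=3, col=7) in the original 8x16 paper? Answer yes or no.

Answer: yes

Derivation:
Op 1 fold_left: fold axis v@8; visible region now rows[0,8) x cols[0,8) = 8x8
Op 2 fold_left: fold axis v@4; visible region now rows[0,8) x cols[0,4) = 8x4
Op 3 fold_up: fold axis h@4; visible region now rows[0,4) x cols[0,4) = 4x4
Op 4 cut(3, 0): punch at orig (3,0); cuts so far [(3, 0)]; region rows[0,4) x cols[0,4) = 4x4
Unfold 1 (reflect across h@4): 2 holes -> [(3, 0), (4, 0)]
Unfold 2 (reflect across v@4): 4 holes -> [(3, 0), (3, 7), (4, 0), (4, 7)]
Unfold 3 (reflect across v@8): 8 holes -> [(3, 0), (3, 7), (3, 8), (3, 15), (4, 0), (4, 7), (4, 8), (4, 15)]
Holes: [(3, 0), (3, 7), (3, 8), (3, 15), (4, 0), (4, 7), (4, 8), (4, 15)]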